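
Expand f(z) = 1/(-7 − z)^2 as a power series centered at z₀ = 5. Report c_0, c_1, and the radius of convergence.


Let w = z − z₀, so z = z₀ + w.
Then -7 − z = -7 − (z₀ + w) = (-7 − z₀) − w = -12 − w.
f(z) = 1/(-12 − w)^2 = (1/(-12)^2) · (1 − w/(-12))^{−2}.
By the binomial series (1−u)^{−2} = Σ_{n≥0} C(n+1, 1) u^n for |u|<1, with u = w/(-12):
  c_n = C(n+1, 1) / (-12)^(n+2).
  c_0 = 1/(-12)^2 = 1/144.
  c_1 = 2/(-12)^3 = -1/864.
The series is valid for |w/d| < 1, i.e. |z − z₀| < |d|.
Radius of convergence: R = |-7 − z₀| = |-12| = 12 (distance from z₀ to the singularity z = -7).

c_0 = 1/144, c_1 = -1/864; R = 12.


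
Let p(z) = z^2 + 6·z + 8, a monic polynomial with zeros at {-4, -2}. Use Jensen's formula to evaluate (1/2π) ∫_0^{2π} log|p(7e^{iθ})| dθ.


Zeros: -4, -2; r = 7.
Inside |z| < r: -4, -2. Outside (|z| ≥ r): ∅.
p(0) = 8, so log|p(0)| = log(8) = 2.0794.
Apply Jensen: I(r) = log|p(0)| + Σ_k log(r/|z_k|), summed over zeros inside |z| < r.
  log(r/|z_k|) for z_k = -4: log(7/4) = 0.5596
  log(r/|z_k|) for z_k = -2: log(7/2) = 1.2528
Sum over inside zeros: 1.8124.
I(r) = log|p(0)| + (inside sum) = 2.0794 + 1.8124 = 3.8918.
Closed form (all zeros inside, monic): I(r) = n·log(r) = 2·log(7) = 3.8918. ✓

I(r) ≈ 3.8918.


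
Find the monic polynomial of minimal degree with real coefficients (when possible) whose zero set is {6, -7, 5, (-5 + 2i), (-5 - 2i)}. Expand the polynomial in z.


The polynomial is p(z) = ∏_{α ∈ S} (z − α), where S = {6, -7, 5, (-5 + 2i), (-5 - 2i)}.
Expanding the product yields: p(z) = z^5 + 6·z^4 -58·z^3 -376·z^2 + 737·z + 6090.
Note conjugate pairs combine to real quadratics: (z − (-5+2i))(z − (-5−2i)) = z² + 10z + 29.
The resulting polynomial has degree 5 and real coefficients as required.

p(z) = z^5 + 6·z^4 -58·z^3 -376·z^2 + 737·z + 6090.


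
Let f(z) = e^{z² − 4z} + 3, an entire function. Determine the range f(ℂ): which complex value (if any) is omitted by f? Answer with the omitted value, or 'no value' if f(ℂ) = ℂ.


Little Picard bounds the complement of f(ℂ) to at most one point.
The exponent g(z) = z² − 4z is a nonconstant polynomial, hence surjective onto ℂ. So e^{g(z)} takes every value in {e^w : w ∈ ℂ} = ℂ ∖ {0}. Adding 3 shifts the range to ℂ ∖ {3}. f omits exactly 3.

Omitted value: 3.


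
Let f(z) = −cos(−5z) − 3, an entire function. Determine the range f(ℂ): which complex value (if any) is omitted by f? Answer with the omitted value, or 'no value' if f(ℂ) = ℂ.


Little Picard bounds the complement of f(ℂ) to at most one point.
cos is entire and surjective onto ℂ: for every w ∈ ℂ, cos(ζ) = w has a solution ζ ∈ ℂ (e.g., via the complex inverse arccos). With ζ = −5z this gives z = ζ/(-5). Then -1·cos(−5z) takes every value in -1·ℂ = ℂ, and adding -3 is a bijection of ℂ. So f is surjective and omits no value. (Note: only on the real line is cos bounded by [−1, 1].)

Omitted value: no value.


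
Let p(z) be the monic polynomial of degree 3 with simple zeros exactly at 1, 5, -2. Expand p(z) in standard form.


The polynomial is p(z) = ∏_{α ∈ S} (z − α), where S = {1, 5, -2}.
Expanding the product yields: p(z) = z^3 -4·z^2 -7·z + 10.
The resulting polynomial has degree 3 and real coefficients as required.

p(z) = z^3 -4·z^2 -7·z + 10.


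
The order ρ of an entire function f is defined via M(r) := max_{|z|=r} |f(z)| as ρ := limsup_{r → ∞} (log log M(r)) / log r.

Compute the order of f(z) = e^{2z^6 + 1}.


|e^{2z^6 + 1}| = e^{Re(2·z^6) + 1} ≤ e^{2|z|^6 + 1} = e^{2r^6 + 1} on |z| = r, so ρ ≤ 6. Choosing z on |z|=r so that 2·z^6 is real positive (always possible by picking arg z appropriately) gives |f(z)| = e^{2r^6 + 1}, matching the bound. The additive constant 1 does not affect log log M(r) ~ 6·log r. Hence ρ = 6.
Therefore ρ = 6.

Order ρ = 6.


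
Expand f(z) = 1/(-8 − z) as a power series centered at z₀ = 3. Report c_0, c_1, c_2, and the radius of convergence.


Let w = z − z₀, so z = z₀ + w.
Then -8 − z = -8 − (z₀ + w) = (-8 − z₀) − w = -11 − w.
f(z) = 1/(-11 − w) = (1/(-11)) · 1/(1 − w/(-11)) = Σ_{n≥0} w^n / (-11)^(n+1).
So c_n = 1/(-11)^(n+1):
  c_0 = 1/(-11)^1 = -1/11.
  c_1 = 1/(-11)^2 = 1/121.
  c_2 = 1/(-11)^3 = -1/1331.
The series is valid for |w/d| < 1, i.e. |z − z₀| < |d|.
Radius of convergence: R = |-8 − z₀| = |-11| = 11 (distance from z₀ to the singularity z = -8).

c_0 = -1/11, c_1 = 1/121, c_2 = -1/1331; R = 11.


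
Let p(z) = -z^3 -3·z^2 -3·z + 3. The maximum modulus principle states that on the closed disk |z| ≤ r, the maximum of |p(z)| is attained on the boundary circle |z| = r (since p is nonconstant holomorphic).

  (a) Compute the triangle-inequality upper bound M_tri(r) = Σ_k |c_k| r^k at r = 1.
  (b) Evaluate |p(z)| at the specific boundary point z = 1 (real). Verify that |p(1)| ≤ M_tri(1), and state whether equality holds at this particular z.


Coefficients: c_0 = 3, c_1 = -3, c_2 = -3, c_3 = -1. Radius r = 1.
Part (a). Triangle bound: M_tri(r) = Σ_k |c_k| r^k
  = |3|·1^0 + |-3|·1^1 + |-3|·1^2 + |-1|·1^3
  = 3 + 3 + 3 + 1 = 10.
This bounds M(r) := max_{|z|=r} |p(z)| from above; equality holds iff all terms c_k z^k can be made to align in phase at a single z on |z|=r.
Part (b). At z = 1 (real, on the circle |z| = r):
  p(1) = (3)·1^0 + (-3)·1^1 + (-3)·1^2 + (-1)·1^3 = -4.
  |p(1)| = 4.
Check: |p(1)| = 4 ≤ 10 = M_tri(1). ✓ Equality does not hold at z = 1 (the coefficients have mixed signs, so the terms do not all align in phase there).

M_tri(1) = 10; |p(1)| = 4; equality at z=1: no.


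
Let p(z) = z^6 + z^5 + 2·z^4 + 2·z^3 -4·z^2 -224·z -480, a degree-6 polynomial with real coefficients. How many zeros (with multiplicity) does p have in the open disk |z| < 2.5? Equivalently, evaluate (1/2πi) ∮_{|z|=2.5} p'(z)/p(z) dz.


The zeros of p are: 3, -2, (1 + 3i), (1 - 3i), (-2 + 2i), (-2 - 2i).
Their magnitudes are: 3, 2, 3.162, 3.162, 2.828, 2.828.
Zeros with |z| < R = 2.5: -2.
Count = 1.
By the argument principle, (1/2πi) ∮_{|z|=R} p'(z)/p(z) dz equals exactly this count.

Number of zeros inside |z| < 2.5: 1.


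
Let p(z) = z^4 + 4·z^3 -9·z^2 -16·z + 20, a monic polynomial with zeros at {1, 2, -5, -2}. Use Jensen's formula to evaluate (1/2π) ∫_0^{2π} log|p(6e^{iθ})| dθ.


Zeros: -5, -2, 1, 2; r = 6.
Inside |z| < r: -5, -2, 1, 2. Outside (|z| ≥ r): ∅.
p(0) = 20, so log|p(0)| = log(20) = 2.9957.
Apply Jensen: I(r) = log|p(0)| + Σ_k log(r/|z_k|), summed over zeros inside |z| < r.
  log(r/|z_k|) for z_k = 1: log(6/1) = 1.7918
  log(r/|z_k|) for z_k = 2: log(6/2) = 1.0986
  log(r/|z_k|) for z_k = -5: log(6/5) = 0.1823
  log(r/|z_k|) for z_k = -2: log(6/2) = 1.0986
Sum over inside zeros: 4.1713.
I(r) = log|p(0)| + (inside sum) = 2.9957 + 4.1713 = 7.1670.
Closed form (all zeros inside, monic): I(r) = n·log(r) = 4·log(6) = 7.1670. ✓

I(r) ≈ 7.1670.


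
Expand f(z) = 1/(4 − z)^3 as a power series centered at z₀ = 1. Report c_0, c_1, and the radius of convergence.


Let w = z − z₀, so z = z₀ + w.
Then 4 − z = 4 − (z₀ + w) = (4 − z₀) − w = 3 − w.
f(z) = 1/(3 − w)^3 = (1/(3)^3) · (1 − w/(3))^{−3}.
By the binomial series (1−u)^{−3} = Σ_{n≥0} C(n+2, 2) u^n for |u|<1, with u = w/(3):
  c_n = C(n+2, 2) / (3)^(n+3).
  c_0 = 1/(3)^3 = 1/27.
  c_1 = 3/(3)^4 = 1/27.
The series is valid for |w/d| < 1, i.e. |z − z₀| < |d|.
Radius of convergence: R = |4 − z₀| = |3| = 3 (distance from z₀ to the singularity z = 4).

c_0 = 1/27, c_1 = 1/27; R = 3.


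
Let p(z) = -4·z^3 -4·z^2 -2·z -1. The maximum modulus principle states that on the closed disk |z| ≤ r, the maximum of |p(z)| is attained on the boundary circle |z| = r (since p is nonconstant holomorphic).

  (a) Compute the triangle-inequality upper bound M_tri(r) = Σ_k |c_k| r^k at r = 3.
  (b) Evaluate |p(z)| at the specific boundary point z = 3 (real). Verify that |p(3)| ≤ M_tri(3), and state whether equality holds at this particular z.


Coefficients: c_0 = -1, c_1 = -2, c_2 = -4, c_3 = -4. Radius r = 3.
Part (a). Triangle bound: M_tri(r) = Σ_k |c_k| r^k
  = |-1|·3^0 + |-2|·3^1 + |-4|·3^2 + |-4|·3^3
  = 1 + 6 + 36 + 108 = 151.
This bounds M(r) := max_{|z|=r} |p(z)| from above; equality holds iff all terms c_k z^k can be made to align in phase at a single z on |z|=r.
Part (b). At z = 3 (real, on the circle |z| = r):
  p(3) = (-1)·3^0 + (-2)·3^1 + (-4)·3^2 + (-4)·3^3 = -151.
  |p(3)| = 151.
Since all nonzero coefficients share the same sign, |p(3)| = 151 = M_tri(3); the triangle bound is attained at z = 3, so in fact M(r) = 151.

M_tri(3) = 151; |p(3)| = 151; equality at z=3: yes.


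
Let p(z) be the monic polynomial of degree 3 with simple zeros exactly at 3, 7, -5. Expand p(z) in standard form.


The polynomial is p(z) = ∏_{α ∈ S} (z − α), where S = {3, 7, -5}.
Expanding the product yields: p(z) = z^3 -5·z^2 -29·z + 105.
The resulting polynomial has degree 3 and real coefficients as required.

p(z) = z^3 -5·z^2 -29·z + 105.


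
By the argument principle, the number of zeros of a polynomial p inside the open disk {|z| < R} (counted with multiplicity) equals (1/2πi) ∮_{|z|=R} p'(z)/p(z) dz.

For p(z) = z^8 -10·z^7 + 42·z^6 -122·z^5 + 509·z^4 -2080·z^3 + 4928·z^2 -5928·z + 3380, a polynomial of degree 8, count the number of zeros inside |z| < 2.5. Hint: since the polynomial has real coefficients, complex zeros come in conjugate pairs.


The zeros of p are: (-2 + 3i), (-2 - 3i), (3 + 1i), (3 - 1i), (1 + 1i), (1 - 1i), (3 + 2i), (3 - 2i).
Their magnitudes are: 3.606, 3.606, 3.162, 3.162, 1.414, 1.414, 3.606, 3.606.
Zeros with |z| < R = 2.5: (1 + 1i), (1 - 1i).
Count = 2.
By the argument principle, (1/2πi) ∮_{|z|=R} p'(z)/p(z) dz equals exactly this count.

Number of zeros inside |z| < 2.5: 2.


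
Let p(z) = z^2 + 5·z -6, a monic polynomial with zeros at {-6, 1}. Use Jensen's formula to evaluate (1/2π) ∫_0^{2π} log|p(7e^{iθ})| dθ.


Zeros: -6, 1; r = 7.
Inside |z| < r: -6, 1. Outside (|z| ≥ r): ∅.
p(0) = -6, so log|p(0)| = log(6) = 1.7918.
Apply Jensen: I(r) = log|p(0)| + Σ_k log(r/|z_k|), summed over zeros inside |z| < r.
  log(r/|z_k|) for z_k = -6: log(7/6) = 0.1542
  log(r/|z_k|) for z_k = 1: log(7/1) = 1.9459
Sum over inside zeros: 2.1001.
I(r) = log|p(0)| + (inside sum) = 1.7918 + 2.1001 = 3.8918.
Closed form (all zeros inside, monic): I(r) = n·log(r) = 2·log(7) = 3.8918. ✓

I(r) ≈ 3.8918.


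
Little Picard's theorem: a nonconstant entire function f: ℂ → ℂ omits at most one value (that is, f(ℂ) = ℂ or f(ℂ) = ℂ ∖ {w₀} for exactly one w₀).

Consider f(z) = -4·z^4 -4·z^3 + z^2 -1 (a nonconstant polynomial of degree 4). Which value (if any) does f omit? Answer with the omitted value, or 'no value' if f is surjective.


Little Picard bounds the complement of f(ℂ) to at most one point.
For every w ∈ ℂ, the equation p(z) − w = 0 is a nonconstant polynomial in z and hence has at least one root by the fundamental theorem of algebra. So p is surjective onto ℂ, omitting no value.

Omitted value: no value.


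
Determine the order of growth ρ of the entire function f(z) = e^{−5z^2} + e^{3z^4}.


Each summand is entire of order 2 and 4 respectively (as in the single-exponential case). The order of a sum is at most the max of the orders, so ρ ≤ 4. For the lower bound: on |z|=r choose arg z so that 3z^4 is real positive; then |e^{3z^4}| = e^{3r^4} while |e^{-5z^2}| ≤ e^{5r^2} = o(e^{3r^4}). So |f| ≥ e^{3r^4}(1 − o(1)) and ρ ≥ 4. Hence ρ = max(2, 4) = 4.
Therefore ρ = 4.

Order ρ = 4.


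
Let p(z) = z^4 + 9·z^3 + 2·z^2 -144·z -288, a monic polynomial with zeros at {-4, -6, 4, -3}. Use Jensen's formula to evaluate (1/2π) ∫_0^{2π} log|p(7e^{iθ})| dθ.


Zeros: -6, -4, -3, 4; r = 7.
Inside |z| < r: -6, -4, -3, 4. Outside (|z| ≥ r): ∅.
p(0) = -288, so log|p(0)| = log(288) = 5.6630.
Apply Jensen: I(r) = log|p(0)| + Σ_k log(r/|z_k|), summed over zeros inside |z| < r.
  log(r/|z_k|) for z_k = -4: log(7/4) = 0.5596
  log(r/|z_k|) for z_k = -6: log(7/6) = 0.1542
  log(r/|z_k|) for z_k = 4: log(7/4) = 0.5596
  log(r/|z_k|) for z_k = -3: log(7/3) = 0.8473
Sum over inside zeros: 2.1207.
I(r) = log|p(0)| + (inside sum) = 5.6630 + 2.1207 = 7.7836.
Closed form (all zeros inside, monic): I(r) = n·log(r) = 4·log(7) = 7.7836. ✓

I(r) ≈ 7.7836.


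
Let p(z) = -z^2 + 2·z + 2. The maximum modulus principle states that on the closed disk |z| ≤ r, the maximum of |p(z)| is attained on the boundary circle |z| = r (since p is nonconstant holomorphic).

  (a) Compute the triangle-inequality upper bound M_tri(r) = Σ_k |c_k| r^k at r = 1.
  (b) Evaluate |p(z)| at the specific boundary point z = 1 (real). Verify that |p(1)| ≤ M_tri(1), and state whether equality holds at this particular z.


Coefficients: c_0 = 2, c_1 = 2, c_2 = -1. Radius r = 1.
Part (a). Triangle bound: M_tri(r) = Σ_k |c_k| r^k
  = |2|·1^0 + |2|·1^1 + |-1|·1^2
  = 2 + 2 + 1 = 5.
This bounds M(r) := max_{|z|=r} |p(z)| from above; equality holds iff all terms c_k z^k can be made to align in phase at a single z on |z|=r.
Part (b). At z = 1 (real, on the circle |z| = r):
  p(1) = (2)·1^0 + (2)·1^1 + (-1)·1^2 = 3.
  |p(1)| = 3.
Check: |p(1)| = 3 ≤ 5 = M_tri(1). ✓ Equality does not hold at z = 1 (the coefficients have mixed signs, so the terms do not all align in phase there).

M_tri(1) = 5; |p(1)| = 3; equality at z=1: no.


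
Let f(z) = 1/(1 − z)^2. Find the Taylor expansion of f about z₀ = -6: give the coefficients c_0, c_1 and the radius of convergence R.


Let w = z − z₀, so z = z₀ + w.
Then 1 − z = 1 − (z₀ + w) = (1 − z₀) − w = 7 − w.
f(z) = 1/(7 − w)^2 = (1/(7)^2) · (1 − w/(7))^{−2}.
By the binomial series (1−u)^{−2} = Σ_{n≥0} C(n+1, 1) u^n for |u|<1, with u = w/(7):
  c_n = C(n+1, 1) / (7)^(n+2).
  c_0 = 1/(7)^2 = 1/49.
  c_1 = 2/(7)^3 = 2/343.
The series is valid for |w/d| < 1, i.e. |z − z₀| < |d|.
Radius of convergence: R = |1 − z₀| = |7| = 7 (distance from z₀ to the singularity z = 1).

c_0 = 1/49, c_1 = 2/343; R = 7.


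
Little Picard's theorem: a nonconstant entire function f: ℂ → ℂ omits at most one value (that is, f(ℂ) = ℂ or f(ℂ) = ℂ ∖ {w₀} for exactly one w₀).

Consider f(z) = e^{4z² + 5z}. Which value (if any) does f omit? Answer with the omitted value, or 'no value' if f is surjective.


Little Picard bounds the complement of f(ℂ) to at most one point.
The exponent g(z) = 4z² + 5z is a nonconstant polynomial, hence surjective onto ℂ. So e^{g(z)} takes every value in {e^w : w ∈ ℂ} = ℂ ∖ {0}. Adding 0 shifts the range to ℂ ∖ {0}. f omits exactly 0.

Omitted value: 0.


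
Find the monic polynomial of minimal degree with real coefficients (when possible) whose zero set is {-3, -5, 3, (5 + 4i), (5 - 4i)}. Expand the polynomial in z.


The polynomial is p(z) = ∏_{α ∈ S} (z − α), where S = {-3, -5, 3, (5 + 4i), (5 - 4i)}.
Expanding the product yields: p(z) = z^5 -5·z^4 -18·z^3 + 250·z^2 + 81·z -1845.
Note conjugate pairs combine to real quadratics: (z − (5+4i))(z − (5−4i)) = z² − 10z + 41.
The resulting polynomial has degree 5 and real coefficients as required.

p(z) = z^5 -5·z^4 -18·z^3 + 250·z^2 + 81·z -1845.


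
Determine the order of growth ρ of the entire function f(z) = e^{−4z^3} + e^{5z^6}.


Each summand is entire of order 3 and 6 respectively (as in the single-exponential case). The order of a sum is at most the max of the orders, so ρ ≤ 6. For the lower bound: on |z|=r choose arg z so that 5z^6 is real positive; then |e^{5z^6}| = e^{5r^6} while |e^{-4z^3}| ≤ e^{4r^3} = o(e^{5r^6}). So |f| ≥ e^{5r^6}(1 − o(1)) and ρ ≥ 6. Hence ρ = max(3, 6) = 6.
Therefore ρ = 6.

Order ρ = 6.


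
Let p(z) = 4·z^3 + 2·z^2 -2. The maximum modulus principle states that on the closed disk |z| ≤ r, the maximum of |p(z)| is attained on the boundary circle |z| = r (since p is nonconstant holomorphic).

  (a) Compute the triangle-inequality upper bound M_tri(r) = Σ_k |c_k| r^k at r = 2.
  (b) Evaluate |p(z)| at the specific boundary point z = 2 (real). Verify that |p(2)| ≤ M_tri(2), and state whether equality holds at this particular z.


Coefficients: c_0 = -2, c_1 = 0, c_2 = 2, c_3 = 4. Radius r = 2.
Part (a). Triangle bound: M_tri(r) = Σ_k |c_k| r^k
  = |-2|·2^0 + |0|·2^1 + |2|·2^2 + |4|·2^3
  = 2 + 0 + 8 + 32 = 42.
This bounds M(r) := max_{|z|=r} |p(z)| from above; equality holds iff all terms c_k z^k can be made to align in phase at a single z on |z|=r.
Part (b). At z = 2 (real, on the circle |z| = r):
  p(2) = (-2)·2^0 + (0)·2^1 + (2)·2^2 + (4)·2^3 = 38.
  |p(2)| = 38.
Check: |p(2)| = 38 ≤ 42 = M_tri(2). ✓ Equality does not hold at z = 2 (the coefficients have mixed signs, so the terms do not all align in phase there).

M_tri(2) = 42; |p(2)| = 38; equality at z=2: no.


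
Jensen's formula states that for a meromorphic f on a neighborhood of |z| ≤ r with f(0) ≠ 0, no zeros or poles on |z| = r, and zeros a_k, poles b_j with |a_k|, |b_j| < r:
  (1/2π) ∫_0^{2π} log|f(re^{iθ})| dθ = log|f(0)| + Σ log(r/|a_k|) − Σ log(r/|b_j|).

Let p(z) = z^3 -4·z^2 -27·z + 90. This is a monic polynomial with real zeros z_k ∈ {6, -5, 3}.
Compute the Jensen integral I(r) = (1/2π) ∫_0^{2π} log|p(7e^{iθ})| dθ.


Zeros: -5, 3, 6; r = 7.
Inside |z| < r: -5, 3, 6. Outside (|z| ≥ r): ∅.
p(0) = 90, so log|p(0)| = log(90) = 4.4998.
Apply Jensen: I(r) = log|p(0)| + Σ_k log(r/|z_k|), summed over zeros inside |z| < r.
  log(r/|z_k|) for z_k = 6: log(7/6) = 0.1542
  log(r/|z_k|) for z_k = -5: log(7/5) = 0.3365
  log(r/|z_k|) for z_k = 3: log(7/3) = 0.8473
Sum over inside zeros: 1.3379.
I(r) = log|p(0)| + (inside sum) = 4.4998 + 1.3379 = 5.8377.
Closed form (all zeros inside, monic): I(r) = n·log(r) = 3·log(7) = 5.8377. ✓

I(r) ≈ 5.8377.


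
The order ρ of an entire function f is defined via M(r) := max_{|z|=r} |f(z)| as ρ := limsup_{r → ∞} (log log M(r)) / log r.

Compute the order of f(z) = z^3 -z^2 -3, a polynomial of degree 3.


|f(z)| ≤ Σ|c_k|·r^k = O(r^3) as r → ∞. Polynomial growth is O(e^{r^ε}) for every ε > 0 (since r^3/e^{r^ε} → 0), so ρ ≤ ε for all ε > 0, i.e. ρ = 0. Every nonconstant polynomial has order 0.
Therefore ρ = 0.

Order ρ = 0.


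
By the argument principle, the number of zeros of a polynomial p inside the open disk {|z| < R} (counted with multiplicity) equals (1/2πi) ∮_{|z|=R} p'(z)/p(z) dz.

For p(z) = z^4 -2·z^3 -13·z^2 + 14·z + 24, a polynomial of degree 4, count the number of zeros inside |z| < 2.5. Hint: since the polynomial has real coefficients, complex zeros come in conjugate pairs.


The zeros of p are: 2, -3, -1, 4.
Their magnitudes are: 2, 3, 1, 4.
Zeros with |z| < R = 2.5: 2, -1.
Count = 2.
By the argument principle, (1/2πi) ∮_{|z|=R} p'(z)/p(z) dz equals exactly this count.

Number of zeros inside |z| < 2.5: 2.


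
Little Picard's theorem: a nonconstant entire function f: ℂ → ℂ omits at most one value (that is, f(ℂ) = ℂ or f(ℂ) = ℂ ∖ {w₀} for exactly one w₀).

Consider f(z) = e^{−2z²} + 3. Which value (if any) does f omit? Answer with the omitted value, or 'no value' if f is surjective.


Little Picard bounds the complement of f(ℂ) to at most one point.
The exponent g(z) = −2z² is a nonconstant polynomial, hence surjective onto ℂ. So e^{g(z)} takes every value in {e^w : w ∈ ℂ} = ℂ ∖ {0}. Adding 3 shifts the range to ℂ ∖ {3}. f omits exactly 3.

Omitted value: 3.


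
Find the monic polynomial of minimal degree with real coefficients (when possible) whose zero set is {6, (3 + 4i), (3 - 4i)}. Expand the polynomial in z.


The polynomial is p(z) = ∏_{α ∈ S} (z − α), where S = {6, (3 + 4i), (3 - 4i)}.
Expanding the product yields: p(z) = z^3 -12·z^2 + 61·z -150.
Note conjugate pairs combine to real quadratics: (z − (3+4i))(z − (3−4i)) = z² − 6z + 25.
The resulting polynomial has degree 3 and real coefficients as required.

p(z) = z^3 -12·z^2 + 61·z -150.


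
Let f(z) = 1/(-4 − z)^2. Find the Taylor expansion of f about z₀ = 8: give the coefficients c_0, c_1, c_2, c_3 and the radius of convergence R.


Let w = z − z₀, so z = z₀ + w.
Then -4 − z = -4 − (z₀ + w) = (-4 − z₀) − w = -12 − w.
f(z) = 1/(-12 − w)^2 = (1/(-12)^2) · (1 − w/(-12))^{−2}.
By the binomial series (1−u)^{−2} = Σ_{n≥0} C(n+1, 1) u^n for |u|<1, with u = w/(-12):
  c_n = C(n+1, 1) / (-12)^(n+2).
  c_0 = 1/(-12)^2 = 1/144.
  c_1 = 2/(-12)^3 = -1/864.
  c_2 = 3/(-12)^4 = 1/6912.
  c_3 = 4/(-12)^5 = -1/62208.
The series is valid for |w/d| < 1, i.e. |z − z₀| < |d|.
Radius of convergence: R = |-4 − z₀| = |-12| = 12 (distance from z₀ to the singularity z = -4).

c_0 = 1/144, c_1 = -1/864, c_2 = 1/6912, c_3 = -1/62208; R = 12.


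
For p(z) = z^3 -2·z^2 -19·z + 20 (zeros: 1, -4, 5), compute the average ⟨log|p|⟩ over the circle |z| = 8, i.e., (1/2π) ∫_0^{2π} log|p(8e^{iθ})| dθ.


Zeros: -4, 1, 5; r = 8.
Inside |z| < r: -4, 1, 5. Outside (|z| ≥ r): ∅.
p(0) = 20, so log|p(0)| = log(20) = 2.9957.
Apply Jensen: I(r) = log|p(0)| + Σ_k log(r/|z_k|), summed over zeros inside |z| < r.
  log(r/|z_k|) for z_k = 1: log(8/1) = 2.0794
  log(r/|z_k|) for z_k = -4: log(8/4) = 0.6931
  log(r/|z_k|) for z_k = 5: log(8/5) = 0.4700
Sum over inside zeros: 3.2426.
I(r) = log|p(0)| + (inside sum) = 2.9957 + 3.2426 = 6.2383.
Closed form (all zeros inside, monic): I(r) = n·log(r) = 3·log(8) = 6.2383. ✓

I(r) ≈ 6.2383.


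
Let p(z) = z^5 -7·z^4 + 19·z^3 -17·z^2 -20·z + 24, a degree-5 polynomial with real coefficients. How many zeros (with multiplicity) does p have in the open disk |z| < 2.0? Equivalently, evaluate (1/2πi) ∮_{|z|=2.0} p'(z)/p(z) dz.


The zeros of p are: 1, -1, 3, (2 + 2i), (2 - 2i).
Their magnitudes are: 1, 1, 3, 2.828, 2.828.
Zeros with |z| < R = 2.0: 1, -1.
Count = 2.
By the argument principle, (1/2πi) ∮_{|z|=R} p'(z)/p(z) dz equals exactly this count.

Number of zeros inside |z| < 2.0: 2.


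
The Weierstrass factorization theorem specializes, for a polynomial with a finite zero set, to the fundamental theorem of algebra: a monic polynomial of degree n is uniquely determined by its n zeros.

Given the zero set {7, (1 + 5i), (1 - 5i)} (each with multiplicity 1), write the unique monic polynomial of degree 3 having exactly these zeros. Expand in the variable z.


The polynomial is p(z) = ∏_{α ∈ S} (z − α), where S = {7, (1 + 5i), (1 - 5i)}.
Expanding the product yields: p(z) = z^3 -9·z^2 + 40·z -182.
Note conjugate pairs combine to real quadratics: (z − (1+5i))(z − (1−5i)) = z² − 2z + 26.
The resulting polynomial has degree 3 and real coefficients as required.

p(z) = z^3 -9·z^2 + 40·z -182.


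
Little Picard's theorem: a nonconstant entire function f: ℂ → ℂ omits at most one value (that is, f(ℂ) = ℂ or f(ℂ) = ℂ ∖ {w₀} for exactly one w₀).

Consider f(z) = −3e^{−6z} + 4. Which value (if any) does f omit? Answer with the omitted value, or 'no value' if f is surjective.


Little Picard bounds the complement of f(ℂ) to at most one point.
e^{−6z} is never zero on ℂ, so -3·e^{−6z} takes every value in ℂ ∖ {0}. Adding 4 shifts the range to ℂ ∖ {4}. Thus f omits exactly the value 4.

Omitted value: 4.


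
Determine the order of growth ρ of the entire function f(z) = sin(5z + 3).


sin(w) is a linear combination of e^{iw} and e^{−iw} (or e^w, e^{−w} in the hyperbolic case), so |sin(w)| ≤ e^{|w|}. With w = 5z + 3, |w| ≤ 5|z| + 3 = 5r + 3 on |z| = r, giving M(r) ≤ e^{5r + 3}, so ρ ≤ 1. On a suitable ray (z = it for sin/cos; z = t for sinh/cosh, t real → ∞), |sin(5z + 3)| grows like e^{5|t|}/2, so ρ ≥ 1. Hence ρ = 1.
Therefore ρ = 1.

Order ρ = 1.


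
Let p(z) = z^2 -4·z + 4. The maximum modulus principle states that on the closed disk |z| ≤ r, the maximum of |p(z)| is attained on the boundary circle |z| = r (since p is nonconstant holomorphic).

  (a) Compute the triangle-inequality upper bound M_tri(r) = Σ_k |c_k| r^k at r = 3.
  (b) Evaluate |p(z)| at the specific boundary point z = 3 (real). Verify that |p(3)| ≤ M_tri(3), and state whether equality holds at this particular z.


Coefficients: c_0 = 4, c_1 = -4, c_2 = 1. Radius r = 3.
Part (a). Triangle bound: M_tri(r) = Σ_k |c_k| r^k
  = |4|·3^0 + |-4|·3^1 + |1|·3^2
  = 4 + 12 + 9 = 25.
This bounds M(r) := max_{|z|=r} |p(z)| from above; equality holds iff all terms c_k z^k can be made to align in phase at a single z on |z|=r.
Part (b). At z = 3 (real, on the circle |z| = r):
  p(3) = (4)·3^0 + (-4)·3^1 + (1)·3^2 = 1.
  |p(3)| = 1.
Check: |p(3)| = 1 ≤ 25 = M_tri(3). ✓ Equality does not hold at z = 3 (the coefficients have mixed signs, so the terms do not all align in phase there).

M_tri(3) = 25; |p(3)| = 1; equality at z=3: no.


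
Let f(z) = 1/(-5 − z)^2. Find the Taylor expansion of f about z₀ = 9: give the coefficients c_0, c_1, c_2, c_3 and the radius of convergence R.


Let w = z − z₀, so z = z₀ + w.
Then -5 − z = -5 − (z₀ + w) = (-5 − z₀) − w = -14 − w.
f(z) = 1/(-14 − w)^2 = (1/(-14)^2) · (1 − w/(-14))^{−2}.
By the binomial series (1−u)^{−2} = Σ_{n≥0} C(n+1, 1) u^n for |u|<1, with u = w/(-14):
  c_n = C(n+1, 1) / (-14)^(n+2).
  c_0 = 1/(-14)^2 = 1/196.
  c_1 = 2/(-14)^3 = -1/1372.
  c_2 = 3/(-14)^4 = 3/38416.
  c_3 = 4/(-14)^5 = -1/134456.
The series is valid for |w/d| < 1, i.e. |z − z₀| < |d|.
Radius of convergence: R = |-5 − z₀| = |-14| = 14 (distance from z₀ to the singularity z = -5).

c_0 = 1/196, c_1 = -1/1372, c_2 = 3/38416, c_3 = -1/134456; R = 14.


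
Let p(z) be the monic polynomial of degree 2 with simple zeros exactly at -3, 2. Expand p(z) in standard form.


The polynomial is p(z) = ∏_{α ∈ S} (z − α), where S = {-3, 2}.
Expanding the product yields: p(z) = z^2 + z -6.
The resulting polynomial has degree 2 and real coefficients as required.

p(z) = z^2 + z -6.


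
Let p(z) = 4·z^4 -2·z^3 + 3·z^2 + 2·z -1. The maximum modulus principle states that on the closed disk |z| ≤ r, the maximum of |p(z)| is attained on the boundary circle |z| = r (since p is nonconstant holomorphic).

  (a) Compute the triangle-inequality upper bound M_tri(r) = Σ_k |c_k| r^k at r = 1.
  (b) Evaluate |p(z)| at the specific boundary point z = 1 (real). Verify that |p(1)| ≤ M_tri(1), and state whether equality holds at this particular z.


Coefficients: c_0 = -1, c_1 = 2, c_2 = 3, c_3 = -2, c_4 = 4. Radius r = 1.
Part (a). Triangle bound: M_tri(r) = Σ_k |c_k| r^k
  = |-1|·1^0 + |2|·1^1 + |3|·1^2 + |-2|·1^3 + |4|·1^4
  = 1 + 2 + 3 + 2 + 4 = 12.
This bounds M(r) := max_{|z|=r} |p(z)| from above; equality holds iff all terms c_k z^k can be made to align in phase at a single z on |z|=r.
Part (b). At z = 1 (real, on the circle |z| = r):
  p(1) = (-1)·1^0 + (2)·1^1 + (3)·1^2 + (-2)·1^3 + (4)·1^4 = 6.
  |p(1)| = 6.
Check: |p(1)| = 6 ≤ 12 = M_tri(1). ✓ Equality does not hold at z = 1 (the coefficients have mixed signs, so the terms do not all align in phase there).

M_tri(1) = 12; |p(1)| = 6; equality at z=1: no.


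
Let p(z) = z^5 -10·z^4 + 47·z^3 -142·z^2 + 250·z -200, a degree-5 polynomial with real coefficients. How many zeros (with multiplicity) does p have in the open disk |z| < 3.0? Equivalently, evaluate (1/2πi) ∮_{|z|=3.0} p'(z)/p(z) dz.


The zeros of p are: 4, (1 + 3i), (1 - 3i), (2 + 1i), (2 - 1i).
Their magnitudes are: 4, 3.162, 3.162, 2.236, 2.236.
Zeros with |z| < R = 3.0: (2 + 1i), (2 - 1i).
Count = 2.
By the argument principle, (1/2πi) ∮_{|z|=R} p'(z)/p(z) dz equals exactly this count.

Number of zeros inside |z| < 3.0: 2.


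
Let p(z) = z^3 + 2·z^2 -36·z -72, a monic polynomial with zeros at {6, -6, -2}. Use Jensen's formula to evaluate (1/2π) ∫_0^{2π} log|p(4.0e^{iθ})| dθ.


Zeros: -6, -2, 6; r = 4.0.
Inside |z| < r: -2. Outside (|z| ≥ r): -6, 6.
p(0) = -72, so log|p(0)| = log(72) = 4.2767.
Apply Jensen: I(r) = log|p(0)| + Σ_k log(r/|z_k|), summed over zeros inside |z| < r.
  log(r/|z_k|) for z_k = -2: log(4.0/2) = 0.6931
  Outside zeros (-6, 6) contribute nothing to the Jensen sum.
Sum over inside zeros: 0.6931.
I(r) = log|p(0)| + (inside sum) = 4.2767 + 0.6931 = 4.9698.
Note: since some zeros are outside |z| ≤ r, the simplified n·log(r) form does NOT apply — only the inside zeros contribute.

I(r) ≈ 4.9698.


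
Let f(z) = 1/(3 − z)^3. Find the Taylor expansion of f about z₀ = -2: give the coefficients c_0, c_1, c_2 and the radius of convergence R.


Let w = z − z₀, so z = z₀ + w.
Then 3 − z = 3 − (z₀ + w) = (3 − z₀) − w = 5 − w.
f(z) = 1/(5 − w)^3 = (1/(5)^3) · (1 − w/(5))^{−3}.
By the binomial series (1−u)^{−3} = Σ_{n≥0} C(n+2, 2) u^n for |u|<1, with u = w/(5):
  c_n = C(n+2, 2) / (5)^(n+3).
  c_0 = 1/(5)^3 = 1/125.
  c_1 = 3/(5)^4 = 3/625.
  c_2 = 6/(5)^5 = 6/3125.
The series is valid for |w/d| < 1, i.e. |z − z₀| < |d|.
Radius of convergence: R = |3 − z₀| = |5| = 5 (distance from z₀ to the singularity z = 3).

c_0 = 1/125, c_1 = 3/625, c_2 = 6/3125; R = 5.


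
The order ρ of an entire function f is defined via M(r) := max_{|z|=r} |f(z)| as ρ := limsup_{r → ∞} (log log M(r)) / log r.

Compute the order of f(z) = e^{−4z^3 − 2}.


|e^{−4z^3 − 2}| = e^{Re(-4·z^3) + -2} ≤ e^{4|z|^3 + -2} = e^{4r^3 + -2} on |z| = r, so ρ ≤ 3. Choosing z on |z|=r so that -4·z^3 is real positive (always possible by picking arg z appropriately) gives |f(z)| = e^{4r^3 + -2}, matching the bound. The additive constant -2 does not affect log log M(r) ~ 3·log r. Hence ρ = 3.
Therefore ρ = 3.

Order ρ = 3.


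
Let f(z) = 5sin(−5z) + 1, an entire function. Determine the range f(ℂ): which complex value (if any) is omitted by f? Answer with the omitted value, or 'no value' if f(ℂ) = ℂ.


Little Picard bounds the complement of f(ℂ) to at most one point.
sin is entire and surjective onto ℂ: for every w ∈ ℂ, sin(ζ) = w has a solution ζ ∈ ℂ (e.g., via the complex inverse arcsin). With ζ = −5z this gives z = ζ/(-5). Then 5·sin(−5z) takes every value in 5·ℂ = ℂ, and adding 1 is a bijection of ℂ. So f is surjective and omits no value. (Note: only on the real line is sin bounded by [−1, 1].)

Omitted value: no value.


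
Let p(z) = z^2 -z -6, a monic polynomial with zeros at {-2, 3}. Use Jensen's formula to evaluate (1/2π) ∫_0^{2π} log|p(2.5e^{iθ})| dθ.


Zeros: -2, 3; r = 2.5.
Inside |z| < r: -2. Outside (|z| ≥ r): 3.
p(0) = -6, so log|p(0)| = log(6) = 1.7918.
Apply Jensen: I(r) = log|p(0)| + Σ_k log(r/|z_k|), summed over zeros inside |z| < r.
  log(r/|z_k|) for z_k = -2: log(2.5/2) = 0.2231
  Outside zeros (3) contribute nothing to the Jensen sum.
Sum over inside zeros: 0.2231.
I(r) = log|p(0)| + (inside sum) = 1.7918 + 0.2231 = 2.0149.
Note: since some zeros are outside |z| ≤ r, the simplified n·log(r) form does NOT apply — only the inside zeros contribute.

I(r) ≈ 2.0149.


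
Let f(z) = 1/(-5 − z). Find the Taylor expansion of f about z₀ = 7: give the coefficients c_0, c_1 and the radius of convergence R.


Let w = z − z₀, so z = z₀ + w.
Then -5 − z = -5 − (z₀ + w) = (-5 − z₀) − w = -12 − w.
f(z) = 1/(-12 − w) = (1/(-12)) · 1/(1 − w/(-12)) = Σ_{n≥0} w^n / (-12)^(n+1).
So c_n = 1/(-12)^(n+1):
  c_0 = 1/(-12)^1 = -1/12.
  c_1 = 1/(-12)^2 = 1/144.
The series is valid for |w/d| < 1, i.e. |z − z₀| < |d|.
Radius of convergence: R = |-5 − z₀| = |-12| = 12 (distance from z₀ to the singularity z = -5).

c_0 = -1/12, c_1 = 1/144; R = 12.


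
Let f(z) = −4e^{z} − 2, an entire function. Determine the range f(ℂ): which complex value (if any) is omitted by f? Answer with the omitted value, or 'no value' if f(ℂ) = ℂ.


Little Picard bounds the complement of f(ℂ) to at most one point.
e^{z} is never zero on ℂ, so -4·e^{z} takes every value in ℂ ∖ {0}. Adding -2 shifts the range to ℂ ∖ {-2}. Thus f omits exactly the value -2.

Omitted value: -2.


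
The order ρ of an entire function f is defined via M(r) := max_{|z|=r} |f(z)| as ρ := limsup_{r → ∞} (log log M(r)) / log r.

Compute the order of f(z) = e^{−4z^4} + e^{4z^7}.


Each summand is entire of order 4 and 7 respectively (as in the single-exponential case). The order of a sum is at most the max of the orders, so ρ ≤ 7. For the lower bound: on |z|=r choose arg z so that 4z^7 is real positive; then |e^{4z^7}| = e^{4r^7} while |e^{-4z^4}| ≤ e^{4r^4} = o(e^{4r^7}). So |f| ≥ e^{4r^7}(1 − o(1)) and ρ ≥ 7. Hence ρ = max(4, 7) = 7.
Therefore ρ = 7.

Order ρ = 7.


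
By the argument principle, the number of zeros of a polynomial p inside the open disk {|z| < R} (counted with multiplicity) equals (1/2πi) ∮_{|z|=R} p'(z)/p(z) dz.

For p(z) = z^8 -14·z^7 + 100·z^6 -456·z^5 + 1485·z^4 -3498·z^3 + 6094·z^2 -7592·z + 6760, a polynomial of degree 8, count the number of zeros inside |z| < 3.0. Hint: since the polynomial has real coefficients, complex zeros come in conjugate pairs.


The zeros of p are: (3 + 2i), (3 - 2i), (3 + 2i), (3 - 2i), (0 + 2i), (0 - 2i), (1 + 3i), (1 - 3i).
Their magnitudes are: 3.606, 3.606, 3.606, 3.606, 2, 2, 3.162, 3.162.
Zeros with |z| < R = 3.0: (0 + 2i), (0 - 2i).
Count = 2.
By the argument principle, (1/2πi) ∮_{|z|=R} p'(z)/p(z) dz equals exactly this count.

Number of zeros inside |z| < 3.0: 2.


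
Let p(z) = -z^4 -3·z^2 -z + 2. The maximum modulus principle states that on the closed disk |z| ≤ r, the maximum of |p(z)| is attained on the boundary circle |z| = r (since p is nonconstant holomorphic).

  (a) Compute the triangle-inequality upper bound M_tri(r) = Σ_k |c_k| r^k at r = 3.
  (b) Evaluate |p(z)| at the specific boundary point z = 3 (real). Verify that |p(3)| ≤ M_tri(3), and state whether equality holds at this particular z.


Coefficients: c_0 = 2, c_1 = -1, c_2 = -3, c_3 = 0, c_4 = -1. Radius r = 3.
Part (a). Triangle bound: M_tri(r) = Σ_k |c_k| r^k
  = |2|·3^0 + |-1|·3^1 + |-3|·3^2 + |0|·3^3 + |-1|·3^4
  = 2 + 3 + 27 + 0 + 81 = 113.
This bounds M(r) := max_{|z|=r} |p(z)| from above; equality holds iff all terms c_k z^k can be made to align in phase at a single z on |z|=r.
Part (b). At z = 3 (real, on the circle |z| = r):
  p(3) = (2)·3^0 + (-1)·3^1 + (-3)·3^2 + (0)·3^3 + (-1)·3^4 = -109.
  |p(3)| = 109.
Check: |p(3)| = 109 ≤ 113 = M_tri(3). ✓ Equality does not hold at z = 3 (the coefficients have mixed signs, so the terms do not all align in phase there).

M_tri(3) = 113; |p(3)| = 109; equality at z=3: no.


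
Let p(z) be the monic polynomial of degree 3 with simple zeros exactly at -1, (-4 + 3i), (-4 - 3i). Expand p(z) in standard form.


The polynomial is p(z) = ∏_{α ∈ S} (z − α), where S = {-1, (-4 + 3i), (-4 - 3i)}.
Expanding the product yields: p(z) = z^3 + 9·z^2 + 33·z + 25.
Note conjugate pairs combine to real quadratics: (z − (-4+3i))(z − (-4−3i)) = z² + 8z + 25.
The resulting polynomial has degree 3 and real coefficients as required.

p(z) = z^3 + 9·z^2 + 33·z + 25.


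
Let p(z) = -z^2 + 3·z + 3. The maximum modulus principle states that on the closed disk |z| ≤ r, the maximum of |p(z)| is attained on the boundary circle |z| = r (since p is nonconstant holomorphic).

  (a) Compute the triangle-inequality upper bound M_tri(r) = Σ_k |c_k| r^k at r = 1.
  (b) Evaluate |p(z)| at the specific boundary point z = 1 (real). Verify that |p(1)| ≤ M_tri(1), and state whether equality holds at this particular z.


Coefficients: c_0 = 3, c_1 = 3, c_2 = -1. Radius r = 1.
Part (a). Triangle bound: M_tri(r) = Σ_k |c_k| r^k
  = |3|·1^0 + |3|·1^1 + |-1|·1^2
  = 3 + 3 + 1 = 7.
This bounds M(r) := max_{|z|=r} |p(z)| from above; equality holds iff all terms c_k z^k can be made to align in phase at a single z on |z|=r.
Part (b). At z = 1 (real, on the circle |z| = r):
  p(1) = (3)·1^0 + (3)·1^1 + (-1)·1^2 = 5.
  |p(1)| = 5.
Check: |p(1)| = 5 ≤ 7 = M_tri(1). ✓ Equality does not hold at z = 1 (the coefficients have mixed signs, so the terms do not all align in phase there).

M_tri(1) = 7; |p(1)| = 5; equality at z=1: no.


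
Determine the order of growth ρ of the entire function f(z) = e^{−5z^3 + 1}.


|e^{−5z^3 + 1}| = e^{Re(-5·z^3) + 1} ≤ e^{5|z|^3 + 1} = e^{5r^3 + 1} on |z| = r, so ρ ≤ 3. Choosing z on |z|=r so that -5·z^3 is real positive (always possible by picking arg z appropriately) gives |f(z)| = e^{5r^3 + 1}, matching the bound. The additive constant 1 does not affect log log M(r) ~ 3·log r. Hence ρ = 3.
Therefore ρ = 3.

Order ρ = 3.


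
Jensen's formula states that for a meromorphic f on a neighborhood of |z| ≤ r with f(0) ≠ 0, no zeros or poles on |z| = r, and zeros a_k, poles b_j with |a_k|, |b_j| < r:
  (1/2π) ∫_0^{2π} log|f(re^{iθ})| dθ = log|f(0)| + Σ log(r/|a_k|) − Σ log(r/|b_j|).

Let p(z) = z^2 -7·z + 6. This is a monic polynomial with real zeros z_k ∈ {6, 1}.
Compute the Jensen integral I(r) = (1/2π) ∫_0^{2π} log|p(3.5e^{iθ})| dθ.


Zeros: 1, 6; r = 3.5.
Inside |z| < r: 1. Outside (|z| ≥ r): 6.
p(0) = 6, so log|p(0)| = log(6) = 1.7918.
Apply Jensen: I(r) = log|p(0)| + Σ_k log(r/|z_k|), summed over zeros inside |z| < r.
  log(r/|z_k|) for z_k = 1: log(3.5/1) = 1.2528
  Outside zeros (6) contribute nothing to the Jensen sum.
Sum over inside zeros: 1.2528.
I(r) = log|p(0)| + (inside sum) = 1.7918 + 1.2528 = 3.0445.
Note: since some zeros are outside |z| ≤ r, the simplified n·log(r) form does NOT apply — only the inside zeros contribute.

I(r) ≈ 3.0445.


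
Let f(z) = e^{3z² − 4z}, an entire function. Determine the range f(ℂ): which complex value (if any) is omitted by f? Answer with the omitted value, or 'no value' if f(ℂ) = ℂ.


Little Picard bounds the complement of f(ℂ) to at most one point.
The exponent g(z) = 3z² − 4z is a nonconstant polynomial, hence surjective onto ℂ. So e^{g(z)} takes every value in {e^w : w ∈ ℂ} = ℂ ∖ {0}. Adding 0 shifts the range to ℂ ∖ {0}. f omits exactly 0.

Omitted value: 0.


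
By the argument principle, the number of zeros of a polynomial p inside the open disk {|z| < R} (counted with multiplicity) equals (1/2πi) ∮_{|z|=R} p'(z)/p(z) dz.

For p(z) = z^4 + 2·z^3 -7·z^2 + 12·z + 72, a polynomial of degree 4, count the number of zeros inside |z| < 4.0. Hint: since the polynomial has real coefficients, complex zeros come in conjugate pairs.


The zeros of p are: -3, (2 + 2i), (2 - 2i), -3.
Their magnitudes are: 3, 2.828, 2.828, 3.
Zeros with |z| < R = 4.0: -3, (2 + 2i), (2 - 2i), -3.
Count = 4.
By the argument principle, (1/2πi) ∮_{|z|=R} p'(z)/p(z) dz equals exactly this count.

Number of zeros inside |z| < 4.0: 4.


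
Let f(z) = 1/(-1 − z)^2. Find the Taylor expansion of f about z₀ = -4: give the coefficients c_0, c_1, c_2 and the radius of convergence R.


Let w = z − z₀, so z = z₀ + w.
Then -1 − z = -1 − (z₀ + w) = (-1 − z₀) − w = 3 − w.
f(z) = 1/(3 − w)^2 = (1/(3)^2) · (1 − w/(3))^{−2}.
By the binomial series (1−u)^{−2} = Σ_{n≥0} C(n+1, 1) u^n for |u|<1, with u = w/(3):
  c_n = C(n+1, 1) / (3)^(n+2).
  c_0 = 1/(3)^2 = 1/9.
  c_1 = 2/(3)^3 = 2/27.
  c_2 = 3/(3)^4 = 1/27.
The series is valid for |w/d| < 1, i.e. |z − z₀| < |d|.
Radius of convergence: R = |-1 − z₀| = |3| = 3 (distance from z₀ to the singularity z = -1).

c_0 = 1/9, c_1 = 2/27, c_2 = 1/27; R = 3.


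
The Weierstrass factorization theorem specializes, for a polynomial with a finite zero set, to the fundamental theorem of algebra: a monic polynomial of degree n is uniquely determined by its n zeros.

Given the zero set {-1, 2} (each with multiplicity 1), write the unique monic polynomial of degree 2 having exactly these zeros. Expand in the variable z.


The polynomial is p(z) = ∏_{α ∈ S} (z − α), where S = {-1, 2}.
Expanding the product yields: p(z) = z^2 -z -2.
The resulting polynomial has degree 2 and real coefficients as required.

p(z) = z^2 -z -2.
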